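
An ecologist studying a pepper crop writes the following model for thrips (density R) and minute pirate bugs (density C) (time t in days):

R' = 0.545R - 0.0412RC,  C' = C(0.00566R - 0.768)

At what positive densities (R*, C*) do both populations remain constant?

Set dC/dt = 0 with C > 0: 0.00566R - 0.768 = 0, so R* = 0.768/0.00566 = 136.
Set dR/dt = 0 with R > 0: 0.545 - 0.0412C = 0, so C* = 0.545/0.0412 = 13.2.

R* ≈ 136, C* ≈ 13.2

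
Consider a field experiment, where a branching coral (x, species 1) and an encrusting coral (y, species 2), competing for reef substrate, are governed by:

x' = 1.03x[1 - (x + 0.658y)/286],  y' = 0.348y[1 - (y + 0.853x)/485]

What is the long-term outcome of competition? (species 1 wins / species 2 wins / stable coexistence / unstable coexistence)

Compare the nullcline intercepts: K1/α12 = 286/0.658 = 435 < K2 = 485; K2/α21 = 485/0.853 = 569 > K1 = 286.
Since the inequalities point opposite ways, species 2 can invade but species 1 cannot.

species 2 excludes species 1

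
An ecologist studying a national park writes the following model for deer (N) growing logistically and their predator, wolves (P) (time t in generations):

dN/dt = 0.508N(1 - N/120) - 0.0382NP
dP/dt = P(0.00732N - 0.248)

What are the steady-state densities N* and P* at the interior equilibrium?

From dP/dt = 0 with P > 0: 0.00732N* = 0.248, so N* = 33.9.
Substitute into dN/dt = 0: 0.508(1 - 33.9/120) = 0.0382P*.
The bracket is 0.718, giving P* = 0.365/0.0382 = 9.54.

N* ≈ 33.9, P* ≈ 9.54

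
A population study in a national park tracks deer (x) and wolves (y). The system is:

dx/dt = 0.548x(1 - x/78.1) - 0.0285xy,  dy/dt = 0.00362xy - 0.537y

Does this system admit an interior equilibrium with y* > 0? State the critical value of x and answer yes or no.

Threshold x = 148; K < 148, so no, the predator goes extinct.

The predator equation gives dy/dt > 0 only when x > 0.537/0.00362 = 148.
Without the predator, x → K = 78.1. Since 78.1 < 148, the predator cannot invade.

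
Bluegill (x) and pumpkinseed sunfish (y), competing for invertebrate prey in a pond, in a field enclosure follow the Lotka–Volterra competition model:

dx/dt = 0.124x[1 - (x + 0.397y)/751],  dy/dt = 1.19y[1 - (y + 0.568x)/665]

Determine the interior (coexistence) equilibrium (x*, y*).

Setting both brackets to zero gives the nullclines x + 0.397y = 751 and 0.568x + y = 665.
Substituting y = 665 - 0.568x into the first: x(1 - 0.397·0.568) = 751 - 0.397·665.
So x* = 487/0.775 = 629, and then y* = 665 - 0.568·629 = 308.

x* ≈ 629, y* ≈ 308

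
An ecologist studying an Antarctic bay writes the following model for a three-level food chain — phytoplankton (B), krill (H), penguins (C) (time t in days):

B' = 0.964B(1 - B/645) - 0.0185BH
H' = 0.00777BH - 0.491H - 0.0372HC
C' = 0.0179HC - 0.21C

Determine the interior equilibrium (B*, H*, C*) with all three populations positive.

From dC/dt = 0: 0.0179H* = 0.21, so H* = 11.7.
From dB/dt = 0: 0.964(1 - B*/645) = 0.0185·11.7, giving B* = 645·(1 - 0.225) = 500.
From dH/dt = 0: 0.00777·500 - 0.491 = 0.0372C*, so C* = 3.39/0.0372 = 91.2.

B* ≈ 500, H* ≈ 11.7, C* ≈ 91.2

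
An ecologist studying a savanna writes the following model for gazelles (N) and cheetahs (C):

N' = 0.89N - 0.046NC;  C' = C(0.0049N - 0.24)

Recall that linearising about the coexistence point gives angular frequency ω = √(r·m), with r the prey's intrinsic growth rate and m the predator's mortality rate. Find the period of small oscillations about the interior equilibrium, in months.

Here r = 0.89 and m = 0.24, so r·m = 0.214.
ω = √0.214 = 0.462 per month, hence T = 2π/ω ≈ 13.6 months.

T ≈ 13.6 months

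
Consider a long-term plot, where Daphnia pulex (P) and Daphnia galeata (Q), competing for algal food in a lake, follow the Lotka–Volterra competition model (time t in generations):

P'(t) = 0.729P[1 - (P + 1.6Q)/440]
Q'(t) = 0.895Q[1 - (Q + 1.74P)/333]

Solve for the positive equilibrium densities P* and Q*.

Setting both brackets to zero gives the nullclines P + 1.6Q = 440 and 1.74P + Q = 333.
Substituting Q = 333 - 1.74P into the first: P(1 - 1.6·1.74) = 440 - 1.6·333.
So P* = -92.8/-1.78 = 52, and then Q* = 333 - 1.74·52 = 242.

P* ≈ 52, Q* ≈ 242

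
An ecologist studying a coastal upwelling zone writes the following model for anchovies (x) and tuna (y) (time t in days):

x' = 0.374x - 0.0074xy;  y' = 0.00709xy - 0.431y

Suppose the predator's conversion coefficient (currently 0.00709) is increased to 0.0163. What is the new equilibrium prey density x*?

x* ≈ 26.4

At the interior fixed point, setting dy/dt = 0 with y > 0 fixes x* = (predator death rate)/(xy coefficient) — independent of the other coefficients.
With the change, x* = 0.431/0.0163 = 26.4; it falls from 60.8.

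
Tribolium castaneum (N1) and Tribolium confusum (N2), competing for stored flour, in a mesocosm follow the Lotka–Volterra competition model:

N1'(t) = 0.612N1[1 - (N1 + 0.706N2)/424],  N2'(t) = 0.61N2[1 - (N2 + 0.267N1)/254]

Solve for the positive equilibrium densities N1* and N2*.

N1* ≈ 302, N2* ≈ 173

Setting both brackets to zero gives the nullclines N1 + 0.706N2 = 424 and 0.267N1 + N2 = 254.
Substituting N2 = 254 - 0.267N1 into the first: N1(1 - 0.706·0.267) = 424 - 0.706·254.
So N1* = 245/0.811 = 302, and then N2* = 254 - 0.267·302 = 173.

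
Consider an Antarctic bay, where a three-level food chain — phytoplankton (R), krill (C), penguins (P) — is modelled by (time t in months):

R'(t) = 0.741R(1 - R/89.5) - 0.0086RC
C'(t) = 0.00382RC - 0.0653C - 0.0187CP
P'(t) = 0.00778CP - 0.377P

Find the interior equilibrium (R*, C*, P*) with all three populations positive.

From dP/dt = 0: 0.00778C* = 0.377, so C* = 48.5.
From dR/dt = 0: 0.741(1 - R*/89.5) = 0.0086·48.5, giving R* = 89.5·(1 - 0.562) = 39.2.
From dC/dt = 0: 0.00382·39.2 - 0.0653 = 0.0187P*, so P* = 0.0843/0.0187 = 4.51.

R* ≈ 39.2, C* ≈ 48.5, P* ≈ 4.51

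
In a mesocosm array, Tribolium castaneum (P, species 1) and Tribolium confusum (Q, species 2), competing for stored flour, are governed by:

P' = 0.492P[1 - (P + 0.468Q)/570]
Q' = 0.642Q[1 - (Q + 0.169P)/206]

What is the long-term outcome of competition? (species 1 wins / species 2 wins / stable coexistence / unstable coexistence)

stable coexistence

Compare the nullcline intercepts: K1/α12 = 570/0.468 = 1220 > K2 = 206; K2/α21 = 206/0.169 = 1220 > K1 = 570.
Since both inequalities hold, each species can invade when rare, so the interior equilibrium is stable.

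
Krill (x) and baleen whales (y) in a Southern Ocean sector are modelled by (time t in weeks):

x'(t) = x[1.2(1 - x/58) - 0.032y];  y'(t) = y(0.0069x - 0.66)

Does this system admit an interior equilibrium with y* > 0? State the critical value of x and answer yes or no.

Threshold x = 95.7; K < 95.7, so no, the predator goes extinct.

The predator equation gives dy/dt > 0 only when x > 0.66/0.0069 = 95.7.
Without the predator, x → K = 58. Since 58 < 95.7, the predator cannot invade.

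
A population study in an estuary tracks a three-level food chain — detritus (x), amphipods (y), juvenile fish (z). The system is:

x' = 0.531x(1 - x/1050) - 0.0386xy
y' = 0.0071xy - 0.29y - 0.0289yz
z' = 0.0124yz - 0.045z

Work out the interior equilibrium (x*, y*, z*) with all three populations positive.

x* ≈ 773, y* ≈ 3.63, z* ≈ 180

From dz/dt = 0: 0.0124y* = 0.045, so y* = 3.63.
From dx/dt = 0: 0.531(1 - x*/1050) = 0.0386·3.63, giving x* = 1050·(1 - 0.264) = 773.
From dy/dt = 0: 0.0071·773 - 0.29 = 0.0289z*, so z* = 5.2/0.0289 = 180.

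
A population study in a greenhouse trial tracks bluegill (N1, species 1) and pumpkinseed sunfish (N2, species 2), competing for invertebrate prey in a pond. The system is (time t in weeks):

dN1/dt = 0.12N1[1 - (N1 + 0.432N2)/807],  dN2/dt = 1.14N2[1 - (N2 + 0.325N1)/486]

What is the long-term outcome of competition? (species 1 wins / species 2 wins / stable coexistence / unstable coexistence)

stable coexistence

Compare the nullcline intercepts: K1/α12 = 807/0.432 = 1870 > K2 = 486; K2/α21 = 486/0.325 = 1500 > K1 = 807.
Since both inequalities hold, each species can invade when rare, so the interior equilibrium is stable.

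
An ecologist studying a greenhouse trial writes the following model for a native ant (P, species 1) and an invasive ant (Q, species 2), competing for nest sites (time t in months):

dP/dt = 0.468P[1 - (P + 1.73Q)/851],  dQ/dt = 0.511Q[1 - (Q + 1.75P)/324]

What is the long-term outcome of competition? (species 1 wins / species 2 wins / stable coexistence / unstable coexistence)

Compare the nullcline intercepts: K1/α12 = 851/1.73 = 492 > K2 = 324; K2/α21 = 324/1.75 = 185 < K1 = 851.
Since the inequalities point opposite ways, species 1 can invade but species 2 cannot.

species 1 excludes species 2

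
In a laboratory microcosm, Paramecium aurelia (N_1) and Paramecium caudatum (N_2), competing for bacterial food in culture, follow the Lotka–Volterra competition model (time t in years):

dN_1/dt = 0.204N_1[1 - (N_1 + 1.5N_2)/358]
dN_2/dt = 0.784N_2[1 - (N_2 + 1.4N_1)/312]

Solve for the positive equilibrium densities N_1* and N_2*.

N_1* ≈ 100, N_2* ≈ 172

Setting both brackets to zero gives the nullclines N_1 + 1.5N_2 = 358 and 1.4N_1 + N_2 = 312.
Substituting N_2 = 312 - 1.4N_1 into the first: N_1(1 - 1.5·1.4) = 358 - 1.5·312.
So N_1* = -110/-1.1 = 100, and then N_2* = 312 - 1.4·100 = 172.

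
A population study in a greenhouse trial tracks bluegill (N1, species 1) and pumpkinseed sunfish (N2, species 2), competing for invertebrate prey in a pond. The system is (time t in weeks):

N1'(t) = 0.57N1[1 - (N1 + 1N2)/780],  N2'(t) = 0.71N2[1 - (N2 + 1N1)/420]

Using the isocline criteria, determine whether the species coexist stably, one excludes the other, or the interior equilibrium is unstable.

species 1 excludes species 2

Compare the nullcline intercepts: K1/α12 = 780/1 = 780 > K2 = 420; K2/α21 = 420/1 = 420 < K1 = 780.
Since the inequalities point opposite ways, species 1 can invade but species 2 cannot.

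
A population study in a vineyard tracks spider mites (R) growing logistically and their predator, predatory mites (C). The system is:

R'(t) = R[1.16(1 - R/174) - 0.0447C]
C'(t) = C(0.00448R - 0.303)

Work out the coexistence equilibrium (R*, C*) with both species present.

From dC/dt = 0 with C > 0: 0.00448R* = 0.303, so R* = 67.6.
Substitute into dR/dt = 0: 1.16(1 - 67.6/174) = 0.0447C*.
The bracket is 0.611, giving C* = 0.709/0.0447 = 15.9.

R* ≈ 67.6, C* ≈ 15.9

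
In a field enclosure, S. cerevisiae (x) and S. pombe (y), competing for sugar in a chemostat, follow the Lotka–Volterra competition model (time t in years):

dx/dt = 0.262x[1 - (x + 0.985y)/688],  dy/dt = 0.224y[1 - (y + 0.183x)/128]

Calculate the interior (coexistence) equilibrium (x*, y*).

Setting both brackets to zero gives the nullclines x + 0.985y = 688 and 0.183x + y = 128.
Substituting y = 128 - 0.183x into the first: x(1 - 0.985·0.183) = 688 - 0.985·128.
So x* = 562/0.82 = 685, and then y* = 128 - 0.183·685 = 2.56.

x* ≈ 685, y* ≈ 2.56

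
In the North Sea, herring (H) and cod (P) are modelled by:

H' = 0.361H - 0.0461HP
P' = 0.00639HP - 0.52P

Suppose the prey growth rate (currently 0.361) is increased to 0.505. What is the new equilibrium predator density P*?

P* ≈ 11

At the interior fixed point, setting dH/dt = 0 with H > 0 fixes P* = (prey growth rate)/(HP coefficient) — independent of the other coefficients.
With the change, P* = 0.505/0.0461 = 11; it rises from 7.83.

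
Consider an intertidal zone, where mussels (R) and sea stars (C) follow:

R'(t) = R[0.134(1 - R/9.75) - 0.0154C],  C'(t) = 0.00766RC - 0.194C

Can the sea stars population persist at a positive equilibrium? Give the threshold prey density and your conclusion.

The predator equation gives dC/dt > 0 only when R > 0.194/0.00766 = 25.3.
Without the predator, R → K = 9.75. Since 9.75 < 25.3, the predator cannot invade.

Threshold R = 25.3; K < 25.3, so no, the predator goes extinct.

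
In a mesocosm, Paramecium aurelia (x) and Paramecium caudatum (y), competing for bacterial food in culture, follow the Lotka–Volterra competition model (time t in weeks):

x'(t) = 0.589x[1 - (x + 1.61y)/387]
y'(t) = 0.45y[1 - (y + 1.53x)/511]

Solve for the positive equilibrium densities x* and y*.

Setting both brackets to zero gives the nullclines x + 1.61y = 387 and 1.53x + y = 511.
Substituting y = 511 - 1.53x into the first: x(1 - 1.61·1.53) = 387 - 1.61·511.
So x* = -436/-1.46 = 298, and then y* = 511 - 1.53·298 = 55.4.

x* ≈ 298, y* ≈ 55.4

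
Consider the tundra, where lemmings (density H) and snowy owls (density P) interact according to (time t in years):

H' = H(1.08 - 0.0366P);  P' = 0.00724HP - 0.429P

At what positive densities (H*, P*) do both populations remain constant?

Set dP/dt = 0 with P > 0: 0.00724H - 0.429 = 0, so H* = 0.429/0.00724 = 59.3.
Set dH/dt = 0 with H > 0: 1.08 - 0.0366P = 0, so P* = 1.08/0.0366 = 29.5.

H* ≈ 59.3, P* ≈ 29.5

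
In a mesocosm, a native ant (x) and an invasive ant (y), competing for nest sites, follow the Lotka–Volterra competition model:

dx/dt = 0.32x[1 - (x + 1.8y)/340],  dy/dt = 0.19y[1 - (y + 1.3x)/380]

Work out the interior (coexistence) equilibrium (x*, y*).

x* ≈ 257, y* ≈ 46.3

Setting both brackets to zero gives the nullclines x + 1.8y = 340 and 1.3x + y = 380.
Substituting y = 380 - 1.3x into the first: x(1 - 1.8·1.3) = 340 - 1.8·380.
So x* = -344/-1.34 = 257, and then y* = 380 - 1.3·257 = 46.3.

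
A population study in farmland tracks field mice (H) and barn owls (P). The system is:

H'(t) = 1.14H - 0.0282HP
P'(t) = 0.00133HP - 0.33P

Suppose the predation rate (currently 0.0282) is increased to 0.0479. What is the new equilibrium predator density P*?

At the interior fixed point, setting dH/dt = 0 with H > 0 fixes P* = (prey growth rate)/(HP coefficient) — independent of the other coefficients.
With the change, P* = 1.14/0.0479 = 23.8; it falls from 40.4.

P* ≈ 23.8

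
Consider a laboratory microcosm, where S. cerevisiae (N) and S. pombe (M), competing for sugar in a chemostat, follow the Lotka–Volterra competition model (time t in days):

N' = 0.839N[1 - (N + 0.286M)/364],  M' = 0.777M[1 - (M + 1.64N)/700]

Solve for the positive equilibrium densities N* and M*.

N* ≈ 308, M* ≈ 194

Setting both brackets to zero gives the nullclines N + 0.286M = 364 and 1.64N + M = 700.
Substituting M = 700 - 1.64N into the first: N(1 - 0.286·1.64) = 364 - 0.286·700.
So N* = 164/0.531 = 308, and then M* = 700 - 1.64·308 = 194.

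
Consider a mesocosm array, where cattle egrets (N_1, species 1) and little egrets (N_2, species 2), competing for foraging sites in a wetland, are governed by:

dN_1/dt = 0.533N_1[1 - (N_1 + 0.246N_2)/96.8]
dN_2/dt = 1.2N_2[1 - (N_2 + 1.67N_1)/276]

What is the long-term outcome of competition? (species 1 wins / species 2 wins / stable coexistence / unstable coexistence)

stable coexistence

Compare the nullcline intercepts: K1/α12 = 96.8/0.246 = 393 > K2 = 276; K2/α21 = 276/1.67 = 165 > K1 = 96.8.
Since both inequalities hold, each species can invade when rare, so the interior equilibrium is stable.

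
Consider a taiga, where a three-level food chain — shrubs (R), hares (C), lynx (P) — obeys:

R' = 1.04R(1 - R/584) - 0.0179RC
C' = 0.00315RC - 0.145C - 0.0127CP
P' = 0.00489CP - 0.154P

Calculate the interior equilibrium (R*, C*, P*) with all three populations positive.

From dP/dt = 0: 0.00489C* = 0.154, so C* = 31.5.
From dR/dt = 0: 1.04(1 - R*/584) = 0.0179·31.5, giving R* = 584·(1 - 0.542) = 267.
From dC/dt = 0: 0.00315·267 - 0.145 = 0.0127P*, so P* = 0.697/0.0127 = 54.9.

R* ≈ 267, C* ≈ 31.5, P* ≈ 54.9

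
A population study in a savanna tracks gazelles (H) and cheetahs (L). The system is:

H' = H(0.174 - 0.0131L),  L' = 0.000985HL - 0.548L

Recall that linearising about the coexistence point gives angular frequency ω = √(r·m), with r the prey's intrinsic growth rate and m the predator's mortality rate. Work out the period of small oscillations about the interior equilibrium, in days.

T ≈ 20.3 days

Here r = 0.174 and m = 0.548, so r·m = 0.0954.
ω = √0.0954 = 0.309 per day, hence T = 2π/ω ≈ 20.3 days.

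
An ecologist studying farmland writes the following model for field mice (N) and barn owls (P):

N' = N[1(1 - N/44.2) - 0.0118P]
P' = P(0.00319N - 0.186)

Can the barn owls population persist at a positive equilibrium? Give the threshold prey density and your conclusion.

The predator equation gives dP/dt > 0 only when N > 0.186/0.00319 = 58.3.
Without the predator, N → K = 44.2. Since 44.2 < 58.3, the predator cannot invade.

Threshold N = 58.3; K < 58.3, so no, the predator goes extinct.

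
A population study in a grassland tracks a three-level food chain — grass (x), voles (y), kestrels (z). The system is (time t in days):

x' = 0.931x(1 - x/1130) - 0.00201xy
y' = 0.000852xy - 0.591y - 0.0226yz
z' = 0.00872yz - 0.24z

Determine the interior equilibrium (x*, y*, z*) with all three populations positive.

x* ≈ 1060, y* ≈ 27.5, z* ≈ 13.9

From dz/dt = 0: 0.00872y* = 0.24, so y* = 27.5.
From dx/dt = 0: 0.931(1 - x*/1130) = 0.00201·27.5, giving x* = 1130·(1 - 0.0594) = 1060.
From dy/dt = 0: 0.000852·1060 - 0.591 = 0.0226z*, so z* = 0.315/0.0226 = 13.9.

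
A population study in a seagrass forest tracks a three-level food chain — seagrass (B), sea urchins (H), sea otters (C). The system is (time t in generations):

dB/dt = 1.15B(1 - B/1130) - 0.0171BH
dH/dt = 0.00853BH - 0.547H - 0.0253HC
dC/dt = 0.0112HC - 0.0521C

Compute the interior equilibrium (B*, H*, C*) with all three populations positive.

B* ≈ 1050, H* ≈ 4.65, C* ≈ 333

From dC/dt = 0: 0.0112H* = 0.0521, so H* = 4.65.
From dB/dt = 0: 1.15(1 - B*/1130) = 0.0171·4.65, giving B* = 1130·(1 - 0.0692) = 1050.
From dH/dt = 0: 0.00853·1050 - 0.547 = 0.0253C*, so C* = 8.43/0.0253 = 333.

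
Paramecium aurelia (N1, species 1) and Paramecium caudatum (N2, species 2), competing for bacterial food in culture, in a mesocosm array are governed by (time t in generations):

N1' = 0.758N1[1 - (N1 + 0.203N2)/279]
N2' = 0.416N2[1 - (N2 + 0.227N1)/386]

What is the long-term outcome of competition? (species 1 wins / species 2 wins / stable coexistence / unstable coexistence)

stable coexistence

Compare the nullcline intercepts: K1/α12 = 279/0.203 = 1370 > K2 = 386; K2/α21 = 386/0.227 = 1700 > K1 = 279.
Since both inequalities hold, each species can invade when rare, so the interior equilibrium is stable.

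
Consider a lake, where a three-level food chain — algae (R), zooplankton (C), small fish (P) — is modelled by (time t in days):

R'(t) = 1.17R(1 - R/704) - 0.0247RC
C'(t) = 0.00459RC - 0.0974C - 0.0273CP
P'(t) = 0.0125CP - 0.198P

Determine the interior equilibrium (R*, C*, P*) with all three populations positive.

R* ≈ 469, C* ≈ 15.8, P* ≈ 75.2

From dP/dt = 0: 0.0125C* = 0.198, so C* = 15.8.
From dR/dt = 0: 1.17(1 - R*/704) = 0.0247·15.8, giving R* = 704·(1 - 0.334) = 469.
From dC/dt = 0: 0.00459·469 - 0.0974 = 0.0273P*, so P* = 2.05/0.0273 = 75.2.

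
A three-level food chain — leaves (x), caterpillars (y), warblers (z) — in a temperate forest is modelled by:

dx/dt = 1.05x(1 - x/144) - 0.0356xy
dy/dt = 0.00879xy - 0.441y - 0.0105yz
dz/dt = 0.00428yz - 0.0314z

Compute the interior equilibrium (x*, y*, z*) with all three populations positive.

From dz/dt = 0: 0.00428y* = 0.0314, so y* = 7.34.
From dx/dt = 0: 1.05(1 - x*/144) = 0.0356·7.34, giving x* = 144·(1 - 0.249) = 108.
From dy/dt = 0: 0.00879·108 - 0.441 = 0.0105z*, so z* = 0.51/0.0105 = 48.6.

x* ≈ 108, y* ≈ 7.34, z* ≈ 48.6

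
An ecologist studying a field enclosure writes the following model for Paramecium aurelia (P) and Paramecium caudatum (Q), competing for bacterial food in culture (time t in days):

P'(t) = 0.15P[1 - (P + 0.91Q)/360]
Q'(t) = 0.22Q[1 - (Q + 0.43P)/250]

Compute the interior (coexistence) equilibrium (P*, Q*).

Setting both brackets to zero gives the nullclines P + 0.91Q = 360 and 0.43P + Q = 250.
Substituting Q = 250 - 0.43P into the first: P(1 - 0.91·0.43) = 360 - 0.91·250.
So P* = 132/0.609 = 218, and then Q* = 250 - 0.43·218 = 156.

P* ≈ 218, Q* ≈ 156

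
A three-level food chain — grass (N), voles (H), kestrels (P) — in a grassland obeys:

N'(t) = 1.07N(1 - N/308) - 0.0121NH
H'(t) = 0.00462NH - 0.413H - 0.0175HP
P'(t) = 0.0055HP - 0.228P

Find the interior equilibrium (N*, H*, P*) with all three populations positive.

N* ≈ 164, H* ≈ 41.5, P* ≈ 19.6

From dP/dt = 0: 0.0055H* = 0.228, so H* = 41.5.
From dN/dt = 0: 1.07(1 - N*/308) = 0.0121·41.5, giving N* = 308·(1 - 0.469) = 164.
From dH/dt = 0: 0.00462·164 - 0.413 = 0.0175P*, so P* = 0.343/0.0175 = 19.6.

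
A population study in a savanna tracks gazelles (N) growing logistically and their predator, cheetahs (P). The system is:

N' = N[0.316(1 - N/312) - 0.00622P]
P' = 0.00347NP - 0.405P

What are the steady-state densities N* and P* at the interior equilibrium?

From dP/dt = 0 with P > 0: 0.00347N* = 0.405, so N* = 117.
Substitute into dN/dt = 0: 0.316(1 - 117/312) = 0.00622P*.
The bracket is 0.626, giving P* = 0.198/0.00622 = 31.8.

N* ≈ 117, P* ≈ 31.8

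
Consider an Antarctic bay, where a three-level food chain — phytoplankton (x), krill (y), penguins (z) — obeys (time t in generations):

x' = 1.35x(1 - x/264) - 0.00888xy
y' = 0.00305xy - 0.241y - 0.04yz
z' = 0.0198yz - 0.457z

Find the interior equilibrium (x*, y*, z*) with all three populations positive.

x* ≈ 224, y* ≈ 23.1, z* ≈ 11

From dz/dt = 0: 0.0198y* = 0.457, so y* = 23.1.
From dx/dt = 0: 1.35(1 - x*/264) = 0.00888·23.1, giving x* = 264·(1 - 0.152) = 224.
From dy/dt = 0: 0.00305·224 - 0.241 = 0.04z*, so z* = 0.442/0.04 = 11.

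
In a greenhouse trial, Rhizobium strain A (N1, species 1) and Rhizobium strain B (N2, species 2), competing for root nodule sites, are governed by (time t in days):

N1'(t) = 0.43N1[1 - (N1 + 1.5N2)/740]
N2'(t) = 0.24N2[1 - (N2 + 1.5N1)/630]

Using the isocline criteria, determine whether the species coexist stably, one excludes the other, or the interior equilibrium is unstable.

unstable coexistence (outcome depends on initial conditions)

Compare the nullcline intercepts: K1/α12 = 740/1.5 = 493 < K2 = 630; K2/α21 = 630/1.5 = 420 < K1 = 740.
Since both are reversed, neither can invade when rare; the interior point is a saddle.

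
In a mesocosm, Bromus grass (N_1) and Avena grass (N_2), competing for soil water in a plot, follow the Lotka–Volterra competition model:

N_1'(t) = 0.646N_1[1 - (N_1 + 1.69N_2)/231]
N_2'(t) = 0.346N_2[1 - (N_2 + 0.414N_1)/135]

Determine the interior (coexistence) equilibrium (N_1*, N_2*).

N_1* ≈ 9.49, N_2* ≈ 131

Setting both brackets to zero gives the nullclines N_1 + 1.69N_2 = 231 and 0.414N_1 + N_2 = 135.
Substituting N_2 = 135 - 0.414N_1 into the first: N_1(1 - 1.69·0.414) = 231 - 1.69·135.
So N_1* = 2.85/0.3 = 9.49, and then N_2* = 135 - 0.414·9.49 = 131.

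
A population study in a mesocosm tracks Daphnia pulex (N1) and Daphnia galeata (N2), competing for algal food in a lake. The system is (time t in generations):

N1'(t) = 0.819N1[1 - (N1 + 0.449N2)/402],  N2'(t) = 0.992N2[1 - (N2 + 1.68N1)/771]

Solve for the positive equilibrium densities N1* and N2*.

Setting both brackets to zero gives the nullclines N1 + 0.449N2 = 402 and 1.68N1 + N2 = 771.
Substituting N2 = 771 - 1.68N1 into the first: N1(1 - 0.449·1.68) = 402 - 0.449·771.
So N1* = 55.8/0.246 = 227, and then N2* = 771 - 1.68·227 = 389.

N1* ≈ 227, N2* ≈ 389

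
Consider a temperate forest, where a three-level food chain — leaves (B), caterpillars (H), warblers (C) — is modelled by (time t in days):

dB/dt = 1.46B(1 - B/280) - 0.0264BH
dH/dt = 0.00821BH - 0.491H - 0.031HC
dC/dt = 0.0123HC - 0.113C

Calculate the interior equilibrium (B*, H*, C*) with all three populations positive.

B* ≈ 233, H* ≈ 9.19, C* ≈ 46

From dC/dt = 0: 0.0123H* = 0.113, so H* = 9.19.
From dB/dt = 0: 1.46(1 - B*/280) = 0.0264·9.19, giving B* = 280·(1 - 0.166) = 233.
From dH/dt = 0: 0.00821·233 - 0.491 = 0.031C*, so C* = 1.43/0.031 = 46.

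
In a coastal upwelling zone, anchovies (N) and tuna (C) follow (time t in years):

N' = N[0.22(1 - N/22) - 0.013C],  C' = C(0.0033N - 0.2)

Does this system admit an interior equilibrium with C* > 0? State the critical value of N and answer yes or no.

Threshold N = 60.6; K < 60.6, so no, the predator goes extinct.

The predator equation gives dC/dt > 0 only when N > 0.2/0.0033 = 60.6.
Without the predator, N → K = 22. Since 22 < 60.6, the predator cannot invade.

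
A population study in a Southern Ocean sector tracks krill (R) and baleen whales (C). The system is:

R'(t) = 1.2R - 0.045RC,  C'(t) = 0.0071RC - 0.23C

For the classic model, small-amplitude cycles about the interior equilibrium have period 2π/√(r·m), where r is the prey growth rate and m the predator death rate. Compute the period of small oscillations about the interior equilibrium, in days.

Here r = 1.2 and m = 0.23, so r·m = 0.276.
ω = √0.276 = 0.525 per day, hence T = 2π/ω ≈ 12 days.

T ≈ 12 days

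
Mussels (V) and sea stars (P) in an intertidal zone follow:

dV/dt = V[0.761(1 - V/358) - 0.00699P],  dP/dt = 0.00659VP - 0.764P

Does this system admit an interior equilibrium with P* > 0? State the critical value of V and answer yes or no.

Threshold V = 116; K > 116, so yes, the predator persists.

The predator equation gives dP/dt > 0 only when V > 0.764/0.00659 = 116.
Without the predator, V → K = 358. Since 358 > 116, the predator can invade and persist.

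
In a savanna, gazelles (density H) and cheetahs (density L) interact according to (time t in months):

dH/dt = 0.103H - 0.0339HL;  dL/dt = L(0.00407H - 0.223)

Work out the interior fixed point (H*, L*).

Set dL/dt = 0 with L > 0: 0.00407H - 0.223 = 0, so H* = 0.223/0.00407 = 54.8.
Set dH/dt = 0 with H > 0: 0.103 - 0.0339L = 0, so L* = 0.103/0.0339 = 3.04.

H* ≈ 54.8, L* ≈ 3.04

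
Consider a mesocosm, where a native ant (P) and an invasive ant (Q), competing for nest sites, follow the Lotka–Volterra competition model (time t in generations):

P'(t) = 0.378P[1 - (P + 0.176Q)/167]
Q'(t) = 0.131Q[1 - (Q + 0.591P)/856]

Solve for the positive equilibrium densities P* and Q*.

Setting both brackets to zero gives the nullclines P + 0.176Q = 167 and 0.591P + Q = 856.
Substituting Q = 856 - 0.591P into the first: P(1 - 0.176·0.591) = 167 - 0.176·856.
So P* = 16.3/0.896 = 18.2, and then Q* = 856 - 0.591·18.2 = 845.

P* ≈ 18.2, Q* ≈ 845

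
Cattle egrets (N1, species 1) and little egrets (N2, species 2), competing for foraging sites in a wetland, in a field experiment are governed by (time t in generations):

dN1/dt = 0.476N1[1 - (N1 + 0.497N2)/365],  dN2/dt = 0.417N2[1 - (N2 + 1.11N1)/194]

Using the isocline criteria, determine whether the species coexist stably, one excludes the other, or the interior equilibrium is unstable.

Compare the nullcline intercepts: K1/α12 = 365/0.497 = 734 > K2 = 194; K2/α21 = 194/1.11 = 175 < K1 = 365.
Since the inequalities point opposite ways, species 1 can invade but species 2 cannot.

species 1 excludes species 2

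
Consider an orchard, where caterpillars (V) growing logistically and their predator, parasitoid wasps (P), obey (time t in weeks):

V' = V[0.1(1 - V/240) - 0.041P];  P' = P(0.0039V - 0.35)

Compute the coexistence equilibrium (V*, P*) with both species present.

V* ≈ 89.7, P* ≈ 1.53

From dP/dt = 0 with P > 0: 0.0039V* = 0.35, so V* = 89.7.
Substitute into dV/dt = 0: 0.1(1 - 89.7/240) = 0.041P*.
The bracket is 0.626, giving P* = 0.0626/0.041 = 1.53.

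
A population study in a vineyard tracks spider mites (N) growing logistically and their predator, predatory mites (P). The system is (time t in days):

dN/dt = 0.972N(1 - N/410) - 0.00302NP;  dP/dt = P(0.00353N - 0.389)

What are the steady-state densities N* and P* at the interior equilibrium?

N* ≈ 110, P* ≈ 235

From dP/dt = 0 with P > 0: 0.00353N* = 0.389, so N* = 110.
Substitute into dN/dt = 0: 0.972(1 - 110/410) = 0.00302P*.
The bracket is 0.731, giving P* = 0.711/0.00302 = 235.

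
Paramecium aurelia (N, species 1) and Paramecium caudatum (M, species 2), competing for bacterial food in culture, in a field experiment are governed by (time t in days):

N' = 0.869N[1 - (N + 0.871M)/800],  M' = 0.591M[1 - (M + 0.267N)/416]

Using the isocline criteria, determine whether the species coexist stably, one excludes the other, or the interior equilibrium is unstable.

stable coexistence

Compare the nullcline intercepts: K1/α12 = 800/0.871 = 918 > K2 = 416; K2/α21 = 416/0.267 = 1560 > K1 = 800.
Since both inequalities hold, each species can invade when rare, so the interior equilibrium is stable.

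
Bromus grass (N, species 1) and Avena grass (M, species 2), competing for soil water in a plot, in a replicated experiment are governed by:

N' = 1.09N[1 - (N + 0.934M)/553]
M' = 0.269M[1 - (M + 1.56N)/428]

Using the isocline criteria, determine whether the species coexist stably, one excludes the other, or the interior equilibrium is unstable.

species 1 excludes species 2

Compare the nullcline intercepts: K1/α12 = 553/0.934 = 592 > K2 = 428; K2/α21 = 428/1.56 = 274 < K1 = 553.
Since the inequalities point opposite ways, species 1 can invade but species 2 cannot.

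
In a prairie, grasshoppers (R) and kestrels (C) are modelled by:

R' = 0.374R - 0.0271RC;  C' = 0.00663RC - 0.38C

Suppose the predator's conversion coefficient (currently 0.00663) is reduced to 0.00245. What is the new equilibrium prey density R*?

R* ≈ 155

At the interior fixed point, setting dC/dt = 0 with C > 0 fixes R* = (predator death rate)/(RC coefficient) — independent of the other coefficients.
With the change, R* = 0.38/0.00245 = 155; it rises from 57.3.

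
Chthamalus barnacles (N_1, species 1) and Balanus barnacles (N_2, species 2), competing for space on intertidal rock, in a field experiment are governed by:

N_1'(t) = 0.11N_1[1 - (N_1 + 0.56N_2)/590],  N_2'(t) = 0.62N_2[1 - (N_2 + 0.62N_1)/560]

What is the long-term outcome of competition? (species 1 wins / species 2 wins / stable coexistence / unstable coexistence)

Compare the nullcline intercepts: K1/α12 = 590/0.56 = 1050 > K2 = 560; K2/α21 = 560/0.62 = 903 > K1 = 590.
Since both inequalities hold, each species can invade when rare, so the interior equilibrium is stable.

stable coexistence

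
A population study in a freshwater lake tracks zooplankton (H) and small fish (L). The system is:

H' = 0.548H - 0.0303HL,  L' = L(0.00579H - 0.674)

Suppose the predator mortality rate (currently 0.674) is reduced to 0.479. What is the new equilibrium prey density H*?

At the interior fixed point, setting dL/dt = 0 with L > 0 fixes H* = (predator death rate)/(HL coefficient) — independent of the other coefficients.
With the change, H* = 0.479/0.00579 = 82.7; it falls from 116.

H* ≈ 82.7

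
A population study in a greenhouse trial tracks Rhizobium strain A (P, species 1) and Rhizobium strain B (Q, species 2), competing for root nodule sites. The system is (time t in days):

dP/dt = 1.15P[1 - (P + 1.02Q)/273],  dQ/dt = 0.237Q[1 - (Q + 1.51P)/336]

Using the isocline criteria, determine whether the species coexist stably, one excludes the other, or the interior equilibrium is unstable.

Compare the nullcline intercepts: K1/α12 = 273/1.02 = 268 < K2 = 336; K2/α21 = 336/1.51 = 223 < K1 = 273.
Since both are reversed, neither can invade when rare; the interior point is a saddle.

unstable coexistence (outcome depends on initial conditions)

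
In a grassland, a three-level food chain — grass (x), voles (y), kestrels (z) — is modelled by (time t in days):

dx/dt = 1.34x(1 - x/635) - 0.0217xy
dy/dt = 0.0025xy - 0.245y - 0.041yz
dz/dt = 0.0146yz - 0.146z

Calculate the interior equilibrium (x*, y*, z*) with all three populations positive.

x* ≈ 532, y* ≈ 10, z* ≈ 26.5

From dz/dt = 0: 0.0146y* = 0.146, so y* = 10.
From dx/dt = 0: 1.34(1 - x*/635) = 0.0217·10, giving x* = 635·(1 - 0.162) = 532.
From dy/dt = 0: 0.0025·532 - 0.245 = 0.041z*, so z* = 1.09/0.041 = 26.5.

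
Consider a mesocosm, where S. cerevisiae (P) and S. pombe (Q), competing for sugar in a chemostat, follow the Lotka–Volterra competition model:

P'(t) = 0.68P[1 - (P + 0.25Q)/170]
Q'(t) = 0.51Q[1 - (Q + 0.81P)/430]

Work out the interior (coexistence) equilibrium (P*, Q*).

P* ≈ 78.4, Q* ≈ 367

Setting both brackets to zero gives the nullclines P + 0.25Q = 170 and 0.81P + Q = 430.
Substituting Q = 430 - 0.81P into the first: P(1 - 0.25·0.81) = 170 - 0.25·430.
So P* = 62.5/0.797 = 78.4, and then Q* = 430 - 0.81·78.4 = 367.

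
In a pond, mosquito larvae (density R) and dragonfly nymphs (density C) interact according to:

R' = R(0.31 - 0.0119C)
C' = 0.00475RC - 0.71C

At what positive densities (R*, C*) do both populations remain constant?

Set dC/dt = 0 with C > 0: 0.00475R - 0.71 = 0, so R* = 0.71/0.00475 = 149.
Set dR/dt = 0 with R > 0: 0.31 - 0.0119C = 0, so C* = 0.31/0.0119 = 26.1.

R* ≈ 149, C* ≈ 26.1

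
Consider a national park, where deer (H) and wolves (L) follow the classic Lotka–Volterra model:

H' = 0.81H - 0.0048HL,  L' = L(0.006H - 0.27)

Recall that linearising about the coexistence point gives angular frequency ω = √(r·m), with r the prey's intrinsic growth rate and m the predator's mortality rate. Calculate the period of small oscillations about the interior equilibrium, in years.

Here r = 0.81 and m = 0.27, so r·m = 0.219.
ω = √0.219 = 0.468 per year, hence T = 2π/ω ≈ 13.4 years.

T ≈ 13.4 years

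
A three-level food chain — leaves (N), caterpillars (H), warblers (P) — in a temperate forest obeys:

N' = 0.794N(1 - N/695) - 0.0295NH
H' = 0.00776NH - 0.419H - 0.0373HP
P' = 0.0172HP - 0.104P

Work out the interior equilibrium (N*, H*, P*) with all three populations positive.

From dP/dt = 0: 0.0172H* = 0.104, so H* = 6.05.
From dN/dt = 0: 0.794(1 - N*/695) = 0.0295·6.05, giving N* = 695·(1 - 0.225) = 539.
From dH/dt = 0: 0.00776·539 - 0.419 = 0.0373P*, so P* = 3.76/0.0373 = 101.

N* ≈ 539, H* ≈ 6.05, P* ≈ 101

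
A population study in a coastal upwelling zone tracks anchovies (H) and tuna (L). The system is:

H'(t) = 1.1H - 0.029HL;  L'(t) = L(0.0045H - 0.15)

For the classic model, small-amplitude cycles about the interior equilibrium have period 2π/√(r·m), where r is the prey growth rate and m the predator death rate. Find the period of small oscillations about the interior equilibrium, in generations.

T ≈ 15.5 generations

Here r = 1.1 and m = 0.15, so r·m = 0.165.
ω = √0.165 = 0.406 per generation, hence T = 2π/ω ≈ 15.5 generations.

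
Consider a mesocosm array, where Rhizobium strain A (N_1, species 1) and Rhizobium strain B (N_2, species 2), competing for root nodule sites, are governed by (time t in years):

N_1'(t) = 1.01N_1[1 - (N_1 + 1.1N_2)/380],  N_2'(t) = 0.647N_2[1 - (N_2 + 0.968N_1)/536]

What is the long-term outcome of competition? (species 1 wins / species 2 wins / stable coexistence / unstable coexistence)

Compare the nullcline intercepts: K1/α12 = 380/1.1 = 345 < K2 = 536; K2/α21 = 536/0.968 = 554 > K1 = 380.
Since the inequalities point opposite ways, species 2 can invade but species 1 cannot.

species 2 excludes species 1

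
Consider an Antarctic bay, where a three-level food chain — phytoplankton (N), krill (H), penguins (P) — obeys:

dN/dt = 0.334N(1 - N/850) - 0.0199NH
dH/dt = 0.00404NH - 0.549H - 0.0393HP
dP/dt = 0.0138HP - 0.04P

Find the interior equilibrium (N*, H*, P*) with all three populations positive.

From dP/dt = 0: 0.0138H* = 0.04, so H* = 2.9.
From dN/dt = 0: 0.334(1 - N*/850) = 0.0199·2.9, giving N* = 850·(1 - 0.173) = 703.
From dH/dt = 0: 0.00404·703 - 0.549 = 0.0393P*, so P* = 2.29/0.0393 = 58.3.

N* ≈ 703, H* ≈ 2.9, P* ≈ 58.3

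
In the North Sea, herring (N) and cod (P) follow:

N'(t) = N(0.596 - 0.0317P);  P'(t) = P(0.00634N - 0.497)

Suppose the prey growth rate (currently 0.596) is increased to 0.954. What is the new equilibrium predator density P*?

P* ≈ 30.1

At the interior fixed point, setting dN/dt = 0 with N > 0 fixes P* = (prey growth rate)/(NP coefficient) — independent of the other coefficients.
With the change, P* = 0.954/0.0317 = 30.1; it rises from 18.8.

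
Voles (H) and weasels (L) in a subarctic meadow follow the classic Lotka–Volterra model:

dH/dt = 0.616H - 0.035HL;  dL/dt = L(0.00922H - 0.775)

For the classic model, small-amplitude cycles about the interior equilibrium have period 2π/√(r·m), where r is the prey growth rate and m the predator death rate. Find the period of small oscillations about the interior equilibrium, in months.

Here r = 0.616 and m = 0.775, so r·m = 0.477.
ω = √0.477 = 0.691 per month, hence T = 2π/ω ≈ 9.09 months.

T ≈ 9.09 months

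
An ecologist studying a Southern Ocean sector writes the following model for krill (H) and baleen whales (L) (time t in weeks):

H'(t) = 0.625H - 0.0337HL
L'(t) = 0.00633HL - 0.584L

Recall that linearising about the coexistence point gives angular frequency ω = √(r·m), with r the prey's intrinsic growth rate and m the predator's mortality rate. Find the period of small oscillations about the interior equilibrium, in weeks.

T ≈ 10.4 weeks

Here r = 0.625 and m = 0.584, so r·m = 0.365.
ω = √0.365 = 0.604 per week, hence T = 2π/ω ≈ 10.4 weeks.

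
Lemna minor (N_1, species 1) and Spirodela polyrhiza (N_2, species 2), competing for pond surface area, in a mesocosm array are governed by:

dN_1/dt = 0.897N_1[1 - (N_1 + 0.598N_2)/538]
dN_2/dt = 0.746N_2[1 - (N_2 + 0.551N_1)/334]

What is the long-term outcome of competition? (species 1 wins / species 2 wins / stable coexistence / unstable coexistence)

Compare the nullcline intercepts: K1/α12 = 538/0.598 = 900 > K2 = 334; K2/α21 = 334/0.551 = 606 > K1 = 538.
Since both inequalities hold, each species can invade when rare, so the interior equilibrium is stable.

stable coexistence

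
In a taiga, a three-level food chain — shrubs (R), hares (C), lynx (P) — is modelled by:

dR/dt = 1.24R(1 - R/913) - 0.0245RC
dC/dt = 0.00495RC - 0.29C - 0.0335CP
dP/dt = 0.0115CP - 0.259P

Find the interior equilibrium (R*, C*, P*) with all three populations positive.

From dP/dt = 0: 0.0115C* = 0.259, so C* = 22.5.
From dR/dt = 0: 1.24(1 - R*/913) = 0.0245·22.5, giving R* = 913·(1 - 0.445) = 507.
From dC/dt = 0: 0.00495·507 - 0.29 = 0.0335P*, so P* = 2.22/0.0335 = 66.2.

R* ≈ 507, C* ≈ 22.5, P* ≈ 66.2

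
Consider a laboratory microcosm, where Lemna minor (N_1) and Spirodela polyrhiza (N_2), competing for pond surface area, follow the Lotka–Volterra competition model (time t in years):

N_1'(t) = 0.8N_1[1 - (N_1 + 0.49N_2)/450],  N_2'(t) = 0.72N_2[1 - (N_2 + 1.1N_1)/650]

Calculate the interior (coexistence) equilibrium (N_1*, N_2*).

N_1* ≈ 285, N_2* ≈ 336

Setting both brackets to zero gives the nullclines N_1 + 0.49N_2 = 450 and 1.1N_1 + N_2 = 650.
Substituting N_2 = 650 - 1.1N_1 into the first: N_1(1 - 0.49·1.1) = 450 - 0.49·650.
So N_1* = 132/0.461 = 285, and then N_2* = 650 - 1.1·285 = 336.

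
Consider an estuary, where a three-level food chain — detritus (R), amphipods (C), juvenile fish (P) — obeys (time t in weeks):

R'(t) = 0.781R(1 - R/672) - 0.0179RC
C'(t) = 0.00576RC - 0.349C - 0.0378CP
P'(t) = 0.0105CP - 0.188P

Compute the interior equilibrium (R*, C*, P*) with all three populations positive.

From dP/dt = 0: 0.0105C* = 0.188, so C* = 17.9.
From dR/dt = 0: 0.781(1 - R*/672) = 0.0179·17.9, giving R* = 672·(1 - 0.41) = 396.
From dC/dt = 0: 0.00576·396 - 0.349 = 0.0378P*, so P* = 1.93/0.0378 = 51.1.

R* ≈ 396, C* ≈ 17.9, P* ≈ 51.1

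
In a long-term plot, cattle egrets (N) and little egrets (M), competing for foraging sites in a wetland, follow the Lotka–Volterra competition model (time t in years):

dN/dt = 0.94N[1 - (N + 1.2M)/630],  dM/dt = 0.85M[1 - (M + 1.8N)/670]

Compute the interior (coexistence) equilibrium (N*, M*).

Setting both brackets to zero gives the nullclines N + 1.2M = 630 and 1.8N + M = 670.
Substituting M = 670 - 1.8N into the first: N(1 - 1.2·1.8) = 630 - 1.2·670.
So N* = -174/-1.16 = 150, and then M* = 670 - 1.8·150 = 400.

N* ≈ 150, M* ≈ 400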